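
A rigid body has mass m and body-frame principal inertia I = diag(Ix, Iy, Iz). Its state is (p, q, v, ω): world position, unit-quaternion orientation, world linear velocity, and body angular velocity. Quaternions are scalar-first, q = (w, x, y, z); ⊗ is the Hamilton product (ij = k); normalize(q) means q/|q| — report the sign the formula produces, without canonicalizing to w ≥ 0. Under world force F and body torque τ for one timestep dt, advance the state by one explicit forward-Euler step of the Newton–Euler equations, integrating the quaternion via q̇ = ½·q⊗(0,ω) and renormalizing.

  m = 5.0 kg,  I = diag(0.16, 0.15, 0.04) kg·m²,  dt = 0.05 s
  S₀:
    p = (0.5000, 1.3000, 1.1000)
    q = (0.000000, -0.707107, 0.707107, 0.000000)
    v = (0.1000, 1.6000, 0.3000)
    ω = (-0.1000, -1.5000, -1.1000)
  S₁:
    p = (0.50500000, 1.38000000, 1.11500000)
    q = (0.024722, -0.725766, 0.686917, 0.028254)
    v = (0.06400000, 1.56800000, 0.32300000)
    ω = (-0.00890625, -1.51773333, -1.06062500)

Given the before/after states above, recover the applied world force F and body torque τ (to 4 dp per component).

F = (-3.6000, -3.2000, 2.3000)
τ = (0.1100, -0.0400, 0.0300)

velocity change Δv = (-0.03600000, -0.03200000, 0.02300000)
m·(v₁−v₀)/dt = (-3.6000, -3.2000, 2.3000)
Δω = ω₁−ω₀ = (0.09109375, -0.01773333, 0.03937500)
I·α + gyro = (0.1100, -0.0400, 0.0300)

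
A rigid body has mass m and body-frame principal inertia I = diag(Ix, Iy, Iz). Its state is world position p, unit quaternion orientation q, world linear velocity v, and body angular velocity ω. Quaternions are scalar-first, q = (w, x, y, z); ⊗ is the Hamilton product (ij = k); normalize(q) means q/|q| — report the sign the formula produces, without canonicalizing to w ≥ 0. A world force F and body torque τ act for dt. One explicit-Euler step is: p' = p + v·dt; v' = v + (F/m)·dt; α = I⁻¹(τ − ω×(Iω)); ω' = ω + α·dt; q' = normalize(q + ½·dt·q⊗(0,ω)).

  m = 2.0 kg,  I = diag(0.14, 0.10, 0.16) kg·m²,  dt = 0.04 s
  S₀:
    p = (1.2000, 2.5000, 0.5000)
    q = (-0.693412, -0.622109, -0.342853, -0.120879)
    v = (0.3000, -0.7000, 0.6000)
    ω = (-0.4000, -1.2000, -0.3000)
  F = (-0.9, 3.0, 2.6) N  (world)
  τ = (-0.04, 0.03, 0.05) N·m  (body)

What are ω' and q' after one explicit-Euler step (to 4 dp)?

ω' = (-0.4176, -1.1870, -0.2827)
q' = (-0.7071, -0.6172, -0.3289, -0.1045)

precession coupling ω×(Iω) = (0.0216, -0.0024, -0.0192)
α = I⁻¹(τ − ω×Iω) = (-0.4400, 0.3240, 0.4325)
ω + α·dt = (-0.4176, -1.1870, -0.2827)
2q̇ = q⊗(0,ω) = (-0.6965309, 0.2351659, 0.6938133, 0.8174132)
q + ½dt·q⊗(0,ω), renormalized = (-0.7071, -0.6172, -0.3289, -0.1045)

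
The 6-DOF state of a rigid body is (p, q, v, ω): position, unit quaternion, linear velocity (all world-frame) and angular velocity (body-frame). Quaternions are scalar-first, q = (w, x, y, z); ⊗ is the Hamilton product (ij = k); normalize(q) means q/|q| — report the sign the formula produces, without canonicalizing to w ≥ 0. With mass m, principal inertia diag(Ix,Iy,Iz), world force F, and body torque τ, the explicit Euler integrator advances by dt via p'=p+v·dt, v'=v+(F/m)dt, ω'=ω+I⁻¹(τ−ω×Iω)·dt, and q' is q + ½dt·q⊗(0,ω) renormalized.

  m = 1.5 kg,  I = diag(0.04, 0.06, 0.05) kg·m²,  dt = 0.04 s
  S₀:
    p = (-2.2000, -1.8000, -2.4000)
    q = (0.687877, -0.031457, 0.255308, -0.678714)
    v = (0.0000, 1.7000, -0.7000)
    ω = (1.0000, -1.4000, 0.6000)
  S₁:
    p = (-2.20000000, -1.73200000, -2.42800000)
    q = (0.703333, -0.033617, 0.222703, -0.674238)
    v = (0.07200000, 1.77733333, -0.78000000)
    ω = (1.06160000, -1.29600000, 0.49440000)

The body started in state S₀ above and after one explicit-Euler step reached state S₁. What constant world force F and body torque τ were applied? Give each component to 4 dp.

F = (2.7000, 2.9000, -3.0000)
τ = (0.0700, 0.1500, -0.1600)

v₁ − v₀ = (0.07200000, 0.07733333, -0.08000000)
F = m·Δv/dt = (2.7000, 2.9000, -3.0000)
ω₁ − ω₀ = (0.06160000, 0.10400000, -0.10560000)
I·α + gyro = (0.0700, 0.1500, -0.1600)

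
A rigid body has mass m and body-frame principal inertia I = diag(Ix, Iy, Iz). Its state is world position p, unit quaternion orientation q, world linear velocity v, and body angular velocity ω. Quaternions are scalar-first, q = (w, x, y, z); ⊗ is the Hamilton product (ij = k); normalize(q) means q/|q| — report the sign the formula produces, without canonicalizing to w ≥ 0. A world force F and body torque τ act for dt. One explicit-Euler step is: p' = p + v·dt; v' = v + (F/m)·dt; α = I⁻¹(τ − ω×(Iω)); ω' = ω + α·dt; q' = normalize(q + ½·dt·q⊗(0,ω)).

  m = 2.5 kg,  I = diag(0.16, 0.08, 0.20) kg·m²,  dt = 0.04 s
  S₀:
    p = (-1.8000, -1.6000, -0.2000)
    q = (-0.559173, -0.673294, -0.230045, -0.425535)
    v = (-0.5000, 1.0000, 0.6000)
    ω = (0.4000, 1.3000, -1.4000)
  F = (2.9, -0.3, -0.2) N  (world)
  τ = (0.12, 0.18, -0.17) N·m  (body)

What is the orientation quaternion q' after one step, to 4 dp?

q⊗(0,ω) = (-0.0273729, 0.6515893, -1.8397505, -0.0004220)
q + ½dt·q⊗(0,ω), renormalized = (-0.5593, -0.6598, -0.2666, -0.4252)

q' = (-0.5593, -0.6598, -0.2666, -0.4252)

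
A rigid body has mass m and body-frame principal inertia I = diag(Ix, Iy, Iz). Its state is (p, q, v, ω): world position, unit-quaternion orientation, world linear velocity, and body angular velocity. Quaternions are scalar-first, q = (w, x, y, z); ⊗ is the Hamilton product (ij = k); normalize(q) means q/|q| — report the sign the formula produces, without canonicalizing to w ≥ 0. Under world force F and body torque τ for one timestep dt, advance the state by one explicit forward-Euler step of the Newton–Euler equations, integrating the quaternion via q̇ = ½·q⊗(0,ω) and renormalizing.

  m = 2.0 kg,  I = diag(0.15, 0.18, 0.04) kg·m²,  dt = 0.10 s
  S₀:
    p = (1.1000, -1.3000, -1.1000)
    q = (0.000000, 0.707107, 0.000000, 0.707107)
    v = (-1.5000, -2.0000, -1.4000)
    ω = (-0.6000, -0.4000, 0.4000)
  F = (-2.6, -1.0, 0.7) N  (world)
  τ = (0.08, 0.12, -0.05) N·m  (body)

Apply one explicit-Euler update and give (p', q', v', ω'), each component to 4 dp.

p' = (0.9500, -1.5000, -1.2400)
q' = (0.0071, 0.7206, -0.0353, 0.6924)
v' = (-1.6300, -2.0500, -1.3650)
ω' = (-0.5616, -0.3187, 0.2570)

p' = p + v·dt = (0.9500, -1.5000, -1.2400)
new velocity v' = (-1.6300, -2.0500, -1.3650)
angular accel α = (0.3840, 0.8133, -1.4300)
ω + α·dt = (-0.5616, -0.3187, 0.2570)
q⊗(0,ω) = (0.1414214, 0.2828428, -0.7071070, -0.2828428)
updated quaternion q' = (0.0071, 0.7206, -0.0353, 0.6924)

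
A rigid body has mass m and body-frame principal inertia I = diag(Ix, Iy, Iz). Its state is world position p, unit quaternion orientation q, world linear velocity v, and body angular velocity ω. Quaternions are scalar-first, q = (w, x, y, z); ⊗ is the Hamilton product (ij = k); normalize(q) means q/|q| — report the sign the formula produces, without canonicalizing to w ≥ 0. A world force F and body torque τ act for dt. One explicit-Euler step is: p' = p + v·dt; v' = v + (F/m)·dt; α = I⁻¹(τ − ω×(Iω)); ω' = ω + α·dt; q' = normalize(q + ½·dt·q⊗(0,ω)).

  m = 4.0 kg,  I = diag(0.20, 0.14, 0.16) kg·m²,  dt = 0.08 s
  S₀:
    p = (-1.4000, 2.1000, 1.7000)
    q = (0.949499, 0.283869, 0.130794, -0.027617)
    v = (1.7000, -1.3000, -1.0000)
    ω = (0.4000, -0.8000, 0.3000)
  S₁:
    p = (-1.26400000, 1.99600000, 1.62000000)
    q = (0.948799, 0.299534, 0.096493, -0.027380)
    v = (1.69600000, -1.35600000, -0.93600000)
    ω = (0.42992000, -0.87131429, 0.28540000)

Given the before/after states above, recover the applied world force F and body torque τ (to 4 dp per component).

F = (-0.2000, -2.8000, 3.2000)
τ = (0.0700, -0.1200, -0.0100)

Δv = v₁−v₀ = (-0.00400000, -0.05600000, 0.06400000)
m·(v₁−v₀)/dt = (-0.2000, -2.8000, 3.2000)
ω₁ − ω₀ = (0.02992000, -0.07131429, -0.01460000)
precession coupling = (-0.0048, 0.0048, 0.0192)
τ = I·(Δω/dt) + ω₀×(Iω₀) = (0.0700, -0.1200, -0.0100)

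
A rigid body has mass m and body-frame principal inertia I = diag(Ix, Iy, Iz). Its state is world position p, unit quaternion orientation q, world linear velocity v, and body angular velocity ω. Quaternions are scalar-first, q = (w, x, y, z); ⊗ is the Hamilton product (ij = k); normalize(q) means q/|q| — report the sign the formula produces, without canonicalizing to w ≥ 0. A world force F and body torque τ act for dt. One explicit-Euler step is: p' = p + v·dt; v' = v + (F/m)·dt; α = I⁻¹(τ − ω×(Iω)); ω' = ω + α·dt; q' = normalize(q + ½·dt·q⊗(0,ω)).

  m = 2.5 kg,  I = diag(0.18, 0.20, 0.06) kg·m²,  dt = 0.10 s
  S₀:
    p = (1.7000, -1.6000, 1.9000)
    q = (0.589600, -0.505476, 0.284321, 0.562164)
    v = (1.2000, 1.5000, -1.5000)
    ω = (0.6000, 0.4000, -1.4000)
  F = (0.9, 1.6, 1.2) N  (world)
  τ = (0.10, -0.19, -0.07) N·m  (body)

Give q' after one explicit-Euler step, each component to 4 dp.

q⊗(0,ω) = (0.9765868, -0.2691550, -0.1345280, -1.1982230)
updated quaternion q' = (0.6365, -0.5173, 0.2767, 0.5007)

q' = (0.6365, -0.5173, 0.2767, 0.5007)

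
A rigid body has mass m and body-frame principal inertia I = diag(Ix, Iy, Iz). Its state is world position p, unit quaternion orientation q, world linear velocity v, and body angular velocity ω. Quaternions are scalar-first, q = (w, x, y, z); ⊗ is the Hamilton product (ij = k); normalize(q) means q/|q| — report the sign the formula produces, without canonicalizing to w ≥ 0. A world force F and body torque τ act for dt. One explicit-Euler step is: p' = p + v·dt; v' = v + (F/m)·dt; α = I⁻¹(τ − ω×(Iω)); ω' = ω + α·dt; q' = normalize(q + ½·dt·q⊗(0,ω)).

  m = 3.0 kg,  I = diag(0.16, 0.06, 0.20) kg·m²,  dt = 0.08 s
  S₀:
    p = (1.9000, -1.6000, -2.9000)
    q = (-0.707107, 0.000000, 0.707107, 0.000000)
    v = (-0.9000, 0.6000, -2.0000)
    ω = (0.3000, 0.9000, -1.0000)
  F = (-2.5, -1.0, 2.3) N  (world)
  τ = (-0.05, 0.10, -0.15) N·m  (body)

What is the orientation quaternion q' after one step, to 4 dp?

q' = (-0.7315, -0.0367, 0.6806, 0.0198)

Hamilton product q⊗(0,ω) = (-0.6363963, -0.9192391, -0.6363963, 0.4949749)
q' = normalize(q + ½dt·q⊗(0,ω)) = (-0.7315, -0.0367, 0.6806, 0.0198)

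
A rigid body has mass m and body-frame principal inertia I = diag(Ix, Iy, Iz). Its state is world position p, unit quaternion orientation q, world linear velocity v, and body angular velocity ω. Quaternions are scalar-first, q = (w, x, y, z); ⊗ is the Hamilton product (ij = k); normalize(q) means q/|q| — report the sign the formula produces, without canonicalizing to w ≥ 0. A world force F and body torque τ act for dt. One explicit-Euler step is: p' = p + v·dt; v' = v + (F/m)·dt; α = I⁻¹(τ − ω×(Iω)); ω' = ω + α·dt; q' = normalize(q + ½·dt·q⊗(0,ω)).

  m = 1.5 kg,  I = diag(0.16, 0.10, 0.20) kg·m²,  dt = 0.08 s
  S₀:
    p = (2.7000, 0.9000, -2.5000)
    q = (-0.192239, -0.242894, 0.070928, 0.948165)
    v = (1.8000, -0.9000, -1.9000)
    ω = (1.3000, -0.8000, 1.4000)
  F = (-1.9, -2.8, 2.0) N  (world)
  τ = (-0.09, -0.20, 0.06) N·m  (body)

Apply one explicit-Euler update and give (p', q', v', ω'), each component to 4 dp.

new position p' = (2.8440, 0.8280, -2.6520)
v' = v + a·dt = (1.6987, -1.0493, -1.7933)
precession coupling ω×(Iω) = (-0.1120, -0.0728, 0.0624)
(τ − ω×Iω)/I = (0.1375, -1.2720, -0.0120)
ω' = ω + α·dt = (1.3110, -0.9018, 1.3990)
2q̇ = q⊗(0,ω) = (-0.9549264, 0.6079205, 1.7264573, -0.1670258)
q' = normalize(q + ½dt·q⊗(0,ω)) = (-0.2296, -0.2178, 0.1395, 0.9383)

p' = (2.8440, 0.8280, -2.6520)
q' = (-0.2296, -0.2178, 0.1395, 0.9383)
v' = (1.6987, -1.0493, -1.7933)
ω' = (1.3110, -0.9018, 1.3990)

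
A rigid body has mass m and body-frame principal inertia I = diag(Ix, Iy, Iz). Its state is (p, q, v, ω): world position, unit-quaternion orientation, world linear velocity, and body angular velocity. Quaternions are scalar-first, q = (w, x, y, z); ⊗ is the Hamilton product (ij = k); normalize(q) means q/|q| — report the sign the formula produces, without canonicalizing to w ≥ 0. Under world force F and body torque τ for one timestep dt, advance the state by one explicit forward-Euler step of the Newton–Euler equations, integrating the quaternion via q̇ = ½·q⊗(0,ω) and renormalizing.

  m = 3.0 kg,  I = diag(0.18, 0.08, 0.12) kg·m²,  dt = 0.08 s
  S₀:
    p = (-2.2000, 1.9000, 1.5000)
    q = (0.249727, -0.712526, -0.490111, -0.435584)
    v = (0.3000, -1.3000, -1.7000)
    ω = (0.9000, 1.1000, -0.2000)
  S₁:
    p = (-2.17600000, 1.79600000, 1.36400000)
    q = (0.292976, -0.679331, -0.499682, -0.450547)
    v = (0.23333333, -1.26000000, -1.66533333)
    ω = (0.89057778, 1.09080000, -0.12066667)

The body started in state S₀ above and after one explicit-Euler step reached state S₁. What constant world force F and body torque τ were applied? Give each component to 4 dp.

ω₁ − ω₀ = (-0.00942222, -0.00920000, 0.07933333)
I·α + gyro = (-0.0300, -0.0200, 0.0200)
Δv = v₁−v₀ = (-0.06666667, 0.04000000, 0.03466667)
m·(v₁−v₀)/dt = (-2.5000, 1.5000, 1.3000)

F = (-2.5000, 1.5000, 1.3000)
τ = (-0.0300, -0.0200, 0.0200)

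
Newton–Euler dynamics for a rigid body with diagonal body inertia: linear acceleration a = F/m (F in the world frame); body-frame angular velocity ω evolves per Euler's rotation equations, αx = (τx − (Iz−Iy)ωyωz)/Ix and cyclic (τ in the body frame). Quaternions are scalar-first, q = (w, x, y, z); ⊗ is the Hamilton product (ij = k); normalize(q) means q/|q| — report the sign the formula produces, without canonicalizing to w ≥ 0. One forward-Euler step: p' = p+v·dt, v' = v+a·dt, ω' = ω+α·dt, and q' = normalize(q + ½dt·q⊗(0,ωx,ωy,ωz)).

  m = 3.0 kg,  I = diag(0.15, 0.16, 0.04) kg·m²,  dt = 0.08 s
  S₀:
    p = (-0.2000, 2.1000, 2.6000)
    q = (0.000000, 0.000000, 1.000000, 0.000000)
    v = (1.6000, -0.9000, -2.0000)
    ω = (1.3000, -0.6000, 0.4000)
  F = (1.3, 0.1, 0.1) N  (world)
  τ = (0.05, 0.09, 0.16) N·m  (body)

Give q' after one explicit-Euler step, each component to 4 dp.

q' = (0.0240, 0.0160, 0.9982, -0.0519)

q⊗(0,ω) = (0.6000000, 0.4000000, 0.0000000, -1.3000000)
updated quaternion q' = (0.0240, 0.0160, 0.9982, -0.0519)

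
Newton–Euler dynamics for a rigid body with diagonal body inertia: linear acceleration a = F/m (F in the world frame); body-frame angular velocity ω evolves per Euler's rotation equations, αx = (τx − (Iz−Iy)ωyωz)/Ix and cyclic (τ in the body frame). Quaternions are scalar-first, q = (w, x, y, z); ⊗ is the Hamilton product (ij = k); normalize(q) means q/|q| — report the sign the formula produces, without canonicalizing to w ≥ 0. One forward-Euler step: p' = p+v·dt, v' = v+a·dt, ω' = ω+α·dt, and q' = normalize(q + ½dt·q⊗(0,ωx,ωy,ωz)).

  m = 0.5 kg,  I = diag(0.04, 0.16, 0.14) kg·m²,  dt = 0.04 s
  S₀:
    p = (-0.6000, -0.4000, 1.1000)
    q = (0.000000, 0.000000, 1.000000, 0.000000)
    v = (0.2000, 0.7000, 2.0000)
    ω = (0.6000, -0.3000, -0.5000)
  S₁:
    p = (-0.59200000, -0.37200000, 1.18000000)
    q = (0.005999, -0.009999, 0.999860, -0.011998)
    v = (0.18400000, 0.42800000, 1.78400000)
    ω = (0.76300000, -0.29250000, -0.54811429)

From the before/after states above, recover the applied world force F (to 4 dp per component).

velocity change Δv = (-0.01600000, -0.27200000, -0.21600000)
m·(v₁−v₀)/dt = (-0.2000, -3.4000, -2.7000)

F = (-0.2000, -3.4000, -2.7000)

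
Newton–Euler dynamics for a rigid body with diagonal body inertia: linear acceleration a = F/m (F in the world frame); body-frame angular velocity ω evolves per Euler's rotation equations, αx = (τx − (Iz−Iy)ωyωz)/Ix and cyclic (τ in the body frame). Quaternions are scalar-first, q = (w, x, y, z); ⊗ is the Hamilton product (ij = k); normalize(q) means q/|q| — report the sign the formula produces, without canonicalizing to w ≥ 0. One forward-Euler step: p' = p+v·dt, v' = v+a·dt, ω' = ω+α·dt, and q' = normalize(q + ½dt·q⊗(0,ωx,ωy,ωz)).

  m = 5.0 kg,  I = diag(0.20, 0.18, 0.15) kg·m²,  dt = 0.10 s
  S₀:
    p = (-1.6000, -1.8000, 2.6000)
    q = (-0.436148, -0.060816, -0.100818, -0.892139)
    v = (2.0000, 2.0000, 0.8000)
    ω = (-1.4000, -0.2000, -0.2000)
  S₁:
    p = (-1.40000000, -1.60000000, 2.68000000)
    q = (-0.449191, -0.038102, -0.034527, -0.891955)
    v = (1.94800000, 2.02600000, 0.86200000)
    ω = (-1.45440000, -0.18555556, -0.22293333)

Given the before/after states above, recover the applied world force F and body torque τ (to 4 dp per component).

F = (-2.6000, 1.3000, 3.1000)
τ = (-0.1100, 0.0400, -0.0400)

Δv = v₁−v₀ = (-0.05200000, 0.02600000, 0.06200000)
applied force F = (-2.6000, 1.3000, 3.1000)
Δω = ω₁−ω₀ = (-0.05440000, 0.01444444, -0.02293333)
ω₀×(Iω₀) = (-0.0012, 0.0140, -0.0056)
I·α + gyro = (-0.1100, 0.0400, -0.0400)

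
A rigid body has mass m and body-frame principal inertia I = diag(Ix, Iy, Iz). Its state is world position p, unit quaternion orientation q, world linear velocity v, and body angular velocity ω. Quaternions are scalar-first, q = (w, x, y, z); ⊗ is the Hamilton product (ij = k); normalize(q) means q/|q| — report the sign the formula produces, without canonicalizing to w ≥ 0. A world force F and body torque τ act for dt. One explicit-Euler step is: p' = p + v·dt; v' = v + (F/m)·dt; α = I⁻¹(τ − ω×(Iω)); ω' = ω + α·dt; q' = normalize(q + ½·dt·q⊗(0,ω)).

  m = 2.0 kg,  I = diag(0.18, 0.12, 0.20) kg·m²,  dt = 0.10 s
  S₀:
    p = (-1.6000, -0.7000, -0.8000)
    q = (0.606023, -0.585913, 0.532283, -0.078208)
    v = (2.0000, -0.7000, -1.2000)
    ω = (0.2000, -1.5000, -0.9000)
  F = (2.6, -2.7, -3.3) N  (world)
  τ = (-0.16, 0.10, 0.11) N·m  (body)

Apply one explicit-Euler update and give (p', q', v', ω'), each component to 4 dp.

p' = (-1.4000, -0.7700, -0.9200)
q' = (0.6458, -0.6073, 0.4579, -0.0666)
v' = (2.1300, -0.8350, -1.3650)
ω' = (0.0511, -1.4197, -0.8540)

new position p' = (-1.4000, -0.7700, -0.9200)
new velocity v' = (2.1300, -0.8350, -1.3650)
gyro term ω×Iω = (0.1080, 0.0036, 0.0180)
angular accel α = (-1.4889, 0.8033, 0.4600)
ω + α·dt = (0.0511, -1.4197, -0.8540)
2q̇ = q⊗(0,ω) = (0.8452199, -0.4751621, -1.4519978, 0.2269922)
updated quaternion q' = (0.6458, -0.6073, 0.4579, -0.0666)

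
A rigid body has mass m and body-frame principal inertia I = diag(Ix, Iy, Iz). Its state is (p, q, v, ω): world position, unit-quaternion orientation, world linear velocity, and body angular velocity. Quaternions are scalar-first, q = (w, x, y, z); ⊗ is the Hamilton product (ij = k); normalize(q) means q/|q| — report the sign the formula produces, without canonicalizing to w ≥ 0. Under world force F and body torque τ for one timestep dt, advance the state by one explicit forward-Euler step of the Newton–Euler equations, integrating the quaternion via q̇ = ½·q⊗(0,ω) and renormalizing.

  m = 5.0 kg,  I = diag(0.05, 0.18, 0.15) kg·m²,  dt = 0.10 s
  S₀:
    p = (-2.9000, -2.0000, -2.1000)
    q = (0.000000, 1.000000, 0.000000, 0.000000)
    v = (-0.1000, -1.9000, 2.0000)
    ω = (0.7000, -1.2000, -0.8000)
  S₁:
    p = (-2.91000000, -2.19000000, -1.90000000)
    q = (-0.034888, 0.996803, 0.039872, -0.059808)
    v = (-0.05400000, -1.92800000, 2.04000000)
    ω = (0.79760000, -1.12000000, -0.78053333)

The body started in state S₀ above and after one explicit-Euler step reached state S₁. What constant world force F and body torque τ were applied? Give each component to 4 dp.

v₁ − v₀ = (0.04600000, -0.02800000, 0.04000000)
applied force F = (2.3000, -1.4000, 2.0000)
Δω = ω₁−ω₀ = (0.09760000, 0.08000000, 0.01946667)
gyro term ω₀×Iω₀ = (-0.0288, 0.0560, -0.1092)
I·α + gyro = (0.0200, 0.2000, -0.0800)

F = (2.3000, -1.4000, 2.0000)
τ = (0.0200, 0.2000, -0.0800)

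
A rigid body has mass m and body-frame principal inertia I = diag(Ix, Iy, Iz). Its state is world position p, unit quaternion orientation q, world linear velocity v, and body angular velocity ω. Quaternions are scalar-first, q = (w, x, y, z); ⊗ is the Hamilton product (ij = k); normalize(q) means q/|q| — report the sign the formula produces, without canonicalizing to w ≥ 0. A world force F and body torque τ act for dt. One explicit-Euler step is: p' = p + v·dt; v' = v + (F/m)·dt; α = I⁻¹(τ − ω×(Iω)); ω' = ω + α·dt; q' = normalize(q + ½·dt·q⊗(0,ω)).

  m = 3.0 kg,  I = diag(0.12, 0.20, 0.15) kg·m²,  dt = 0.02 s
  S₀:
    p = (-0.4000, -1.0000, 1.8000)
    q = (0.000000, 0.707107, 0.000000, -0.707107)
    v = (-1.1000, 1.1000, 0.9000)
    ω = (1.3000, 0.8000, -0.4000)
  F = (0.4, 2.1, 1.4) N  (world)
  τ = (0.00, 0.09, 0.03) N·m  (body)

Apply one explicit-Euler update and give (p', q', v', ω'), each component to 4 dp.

p' = (-0.4220, -0.9780, 1.8180)
q' = (-0.0120, 0.7127, -0.0064, -0.7014)
v' = (-1.0973, 1.1140, 0.9093)
ω' = (1.2973, 0.8074, -0.4071)

ω×(Iω) gyroscopic = (0.0160, 0.0156, 0.0832)
angular accel α = (-0.1333, 0.3720, -0.3547)
new body rate ω' = (1.2973, 0.8074, -0.4071)
2q̇ = q⊗(0,ω) = (-1.2020819, 0.5656856, -0.6363963, 0.5656856)
q' = normalize(q + ½dt·q⊗(0,ω)) = (-0.0120, 0.7127, -0.0064, -0.7014)
p + v·dt = (-0.4220, -0.9780, 1.8180)
v + (F/m)dt = (-1.0973, 1.1140, 0.9093)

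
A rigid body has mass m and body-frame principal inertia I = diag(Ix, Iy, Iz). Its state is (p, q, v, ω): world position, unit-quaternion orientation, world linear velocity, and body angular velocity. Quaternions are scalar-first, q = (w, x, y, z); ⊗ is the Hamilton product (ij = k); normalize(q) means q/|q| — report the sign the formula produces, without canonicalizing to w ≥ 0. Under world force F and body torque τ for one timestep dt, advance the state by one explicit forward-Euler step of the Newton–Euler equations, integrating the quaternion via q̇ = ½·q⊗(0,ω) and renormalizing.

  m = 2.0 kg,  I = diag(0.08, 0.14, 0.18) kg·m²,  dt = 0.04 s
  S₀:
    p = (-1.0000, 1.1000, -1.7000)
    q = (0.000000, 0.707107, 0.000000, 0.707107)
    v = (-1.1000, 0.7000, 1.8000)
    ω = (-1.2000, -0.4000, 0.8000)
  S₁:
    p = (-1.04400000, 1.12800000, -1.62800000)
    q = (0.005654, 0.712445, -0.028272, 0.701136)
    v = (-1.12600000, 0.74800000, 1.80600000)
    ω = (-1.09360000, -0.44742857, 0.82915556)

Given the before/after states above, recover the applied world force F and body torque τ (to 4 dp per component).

F = (-1.3000, 2.4000, 0.3000)
τ = (0.2000, -0.0700, 0.1600)

Δv = v₁−v₀ = (-0.02600000, 0.04800000, 0.00600000)
m·(v₁−v₀)/dt = (-1.3000, 2.4000, 0.3000)
Δω = ω₁−ω₀ = (0.10640000, -0.04742857, 0.02915556)
I·α + gyro = (0.2000, -0.0700, 0.1600)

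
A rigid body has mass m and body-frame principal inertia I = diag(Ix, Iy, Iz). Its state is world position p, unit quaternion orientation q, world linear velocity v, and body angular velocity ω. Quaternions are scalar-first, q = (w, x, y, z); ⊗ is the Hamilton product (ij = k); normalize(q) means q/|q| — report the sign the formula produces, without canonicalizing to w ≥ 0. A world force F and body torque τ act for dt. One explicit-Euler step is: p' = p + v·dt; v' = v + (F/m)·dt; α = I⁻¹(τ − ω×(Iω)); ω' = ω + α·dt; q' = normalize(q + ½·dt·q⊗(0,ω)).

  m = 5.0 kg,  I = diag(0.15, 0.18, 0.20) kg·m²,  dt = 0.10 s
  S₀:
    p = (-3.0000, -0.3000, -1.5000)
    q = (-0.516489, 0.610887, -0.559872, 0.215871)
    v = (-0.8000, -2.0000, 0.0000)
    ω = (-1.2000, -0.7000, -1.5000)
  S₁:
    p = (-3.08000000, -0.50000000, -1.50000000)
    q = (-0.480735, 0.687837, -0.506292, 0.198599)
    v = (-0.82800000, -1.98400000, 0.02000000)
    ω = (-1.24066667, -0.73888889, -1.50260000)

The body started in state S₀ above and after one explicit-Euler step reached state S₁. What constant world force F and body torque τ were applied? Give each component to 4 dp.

rate change Δω = (-0.04066667, -0.03888889, -0.00260000)
gyro term ω₀×Iω₀ = (0.0210, -0.0900, 0.0252)
τ = I·(Δω/dt) + ω₀×(Iω₀) = (-0.0400, -0.1600, 0.0200)
Δv = v₁−v₀ = (-0.02800000, 0.01600000, 0.02000000)
applied force F = (-1.4000, 0.8000, 1.0000)

F = (-1.4000, 0.8000, 1.0000)
τ = (-0.0400, -0.1600, 0.0200)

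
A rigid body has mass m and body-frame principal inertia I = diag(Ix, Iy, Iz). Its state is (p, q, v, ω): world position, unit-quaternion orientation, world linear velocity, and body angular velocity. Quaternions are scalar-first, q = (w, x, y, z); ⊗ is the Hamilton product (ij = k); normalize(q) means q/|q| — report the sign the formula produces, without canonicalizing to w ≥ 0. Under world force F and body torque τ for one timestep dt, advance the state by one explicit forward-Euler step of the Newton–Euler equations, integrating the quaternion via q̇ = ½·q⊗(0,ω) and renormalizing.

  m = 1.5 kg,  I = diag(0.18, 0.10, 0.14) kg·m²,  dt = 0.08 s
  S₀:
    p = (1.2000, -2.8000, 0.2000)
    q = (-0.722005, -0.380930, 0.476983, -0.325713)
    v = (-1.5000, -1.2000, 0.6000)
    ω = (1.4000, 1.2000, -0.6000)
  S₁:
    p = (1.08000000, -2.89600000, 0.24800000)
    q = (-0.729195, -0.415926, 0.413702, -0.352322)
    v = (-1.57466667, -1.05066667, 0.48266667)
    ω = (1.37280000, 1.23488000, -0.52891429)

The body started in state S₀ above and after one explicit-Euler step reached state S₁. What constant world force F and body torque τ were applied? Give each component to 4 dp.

Δv = v₁−v₀ = (-0.07466667, 0.14933333, -0.11733333)
F = m·Δv/dt = (-1.4000, 2.8000, -2.2000)
ω₁ − ω₀ = (-0.02720000, 0.03488000, 0.07108571)
gyro term ω₀×Iω₀ = (-0.0288, -0.0336, -0.1344)
τ = I·(Δω/dt) + ω₀×(Iω₀) = (-0.0900, 0.0100, -0.0100)

F = (-1.4000, 2.8000, -2.2000)
τ = (-0.0900, 0.0100, -0.0100)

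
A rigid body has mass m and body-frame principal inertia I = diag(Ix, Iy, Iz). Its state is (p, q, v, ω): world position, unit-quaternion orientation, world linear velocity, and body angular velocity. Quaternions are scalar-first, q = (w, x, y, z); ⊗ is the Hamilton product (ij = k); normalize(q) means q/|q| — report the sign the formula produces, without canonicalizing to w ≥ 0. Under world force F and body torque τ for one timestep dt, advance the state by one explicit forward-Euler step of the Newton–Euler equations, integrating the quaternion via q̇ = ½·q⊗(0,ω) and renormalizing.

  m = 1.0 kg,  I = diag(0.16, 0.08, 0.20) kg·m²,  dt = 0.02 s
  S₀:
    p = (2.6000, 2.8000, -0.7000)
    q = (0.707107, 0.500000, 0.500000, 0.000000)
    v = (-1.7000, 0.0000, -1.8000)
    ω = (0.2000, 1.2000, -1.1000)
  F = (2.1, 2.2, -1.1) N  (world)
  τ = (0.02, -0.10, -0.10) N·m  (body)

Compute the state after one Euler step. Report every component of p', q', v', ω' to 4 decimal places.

p' = (2.5660, 2.8000, -0.7360)
q' = (0.7000, 0.4958, 0.5139, -0.0028)
v' = (-1.6580, 0.0440, -1.8220)
ω' = (0.2223, 1.1728, -1.1081)

p + v·dt = (2.5660, 2.8000, -0.7360)
v' = v + a·dt = (-1.6580, 0.0440, -1.8220)
(τ − ω×Iω)/I = (1.1150, -1.3600, -0.4040)
ω' = ω + α·dt = (0.2223, 1.1728, -1.1081)
Hamilton product q⊗(0,ω) = (-0.7000000, -0.4085786, 1.3985284, -0.2778177)
updated quaternion q' = (0.7000, 0.4958, 0.5139, -0.0028)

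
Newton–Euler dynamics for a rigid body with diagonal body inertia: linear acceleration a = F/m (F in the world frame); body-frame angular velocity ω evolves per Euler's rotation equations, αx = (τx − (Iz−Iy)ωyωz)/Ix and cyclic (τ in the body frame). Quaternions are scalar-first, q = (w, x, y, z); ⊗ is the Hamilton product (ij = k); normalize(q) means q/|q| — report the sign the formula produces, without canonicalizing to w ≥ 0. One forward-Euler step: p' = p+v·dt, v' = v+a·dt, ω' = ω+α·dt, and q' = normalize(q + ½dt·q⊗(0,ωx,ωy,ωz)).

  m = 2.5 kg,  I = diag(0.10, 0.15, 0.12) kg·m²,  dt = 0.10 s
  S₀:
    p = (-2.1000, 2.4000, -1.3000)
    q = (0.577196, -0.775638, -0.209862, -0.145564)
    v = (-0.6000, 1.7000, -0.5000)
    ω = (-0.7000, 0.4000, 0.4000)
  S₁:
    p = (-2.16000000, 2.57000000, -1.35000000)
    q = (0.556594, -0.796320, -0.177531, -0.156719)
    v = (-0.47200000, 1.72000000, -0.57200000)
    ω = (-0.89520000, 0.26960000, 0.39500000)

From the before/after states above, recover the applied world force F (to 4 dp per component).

Δv = v₁−v₀ = (0.12800000, 0.02000000, -0.07200000)
applied force F = (3.2000, 0.5000, -1.8000)

F = (3.2000, 0.5000, -1.8000)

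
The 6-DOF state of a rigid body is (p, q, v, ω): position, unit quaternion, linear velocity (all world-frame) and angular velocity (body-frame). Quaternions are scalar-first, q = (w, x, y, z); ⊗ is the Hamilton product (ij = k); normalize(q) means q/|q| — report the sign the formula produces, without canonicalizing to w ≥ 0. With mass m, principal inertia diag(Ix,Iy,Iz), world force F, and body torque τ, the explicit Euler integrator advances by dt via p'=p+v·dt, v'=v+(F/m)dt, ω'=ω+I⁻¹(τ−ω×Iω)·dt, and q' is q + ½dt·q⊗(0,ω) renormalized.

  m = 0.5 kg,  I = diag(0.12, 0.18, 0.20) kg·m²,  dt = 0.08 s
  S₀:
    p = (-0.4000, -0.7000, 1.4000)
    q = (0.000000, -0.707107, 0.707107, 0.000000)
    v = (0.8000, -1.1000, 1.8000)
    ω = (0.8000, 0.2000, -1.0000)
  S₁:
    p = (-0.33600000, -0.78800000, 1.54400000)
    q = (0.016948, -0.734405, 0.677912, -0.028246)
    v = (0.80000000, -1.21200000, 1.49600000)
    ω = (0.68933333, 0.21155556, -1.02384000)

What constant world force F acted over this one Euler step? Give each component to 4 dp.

Δv = v₁−v₀ = (0.00000000, -0.11200000, -0.30400000)
F = m·Δv/dt = (0.0000, -0.7000, -1.9000)

F = (0.0000, -0.7000, -1.9000)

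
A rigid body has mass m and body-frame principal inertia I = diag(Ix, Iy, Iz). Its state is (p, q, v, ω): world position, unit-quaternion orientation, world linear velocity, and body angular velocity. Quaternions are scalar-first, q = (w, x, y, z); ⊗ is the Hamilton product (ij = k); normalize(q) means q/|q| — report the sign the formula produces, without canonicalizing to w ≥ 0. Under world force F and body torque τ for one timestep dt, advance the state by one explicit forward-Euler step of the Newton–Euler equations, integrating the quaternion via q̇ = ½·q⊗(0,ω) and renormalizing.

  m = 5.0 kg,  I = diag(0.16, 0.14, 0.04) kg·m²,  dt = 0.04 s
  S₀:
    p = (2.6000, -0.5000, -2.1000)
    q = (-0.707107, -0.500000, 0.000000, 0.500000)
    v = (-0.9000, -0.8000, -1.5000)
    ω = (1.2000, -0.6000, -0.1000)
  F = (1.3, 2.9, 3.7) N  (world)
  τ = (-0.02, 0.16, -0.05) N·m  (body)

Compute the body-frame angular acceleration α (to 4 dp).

α = (-0.0875, 1.2457, -1.6100)

gyro term ω×Iω = (-0.0060, -0.0144, 0.0144)
angular accel α = (-0.0875, 1.2457, -1.6100)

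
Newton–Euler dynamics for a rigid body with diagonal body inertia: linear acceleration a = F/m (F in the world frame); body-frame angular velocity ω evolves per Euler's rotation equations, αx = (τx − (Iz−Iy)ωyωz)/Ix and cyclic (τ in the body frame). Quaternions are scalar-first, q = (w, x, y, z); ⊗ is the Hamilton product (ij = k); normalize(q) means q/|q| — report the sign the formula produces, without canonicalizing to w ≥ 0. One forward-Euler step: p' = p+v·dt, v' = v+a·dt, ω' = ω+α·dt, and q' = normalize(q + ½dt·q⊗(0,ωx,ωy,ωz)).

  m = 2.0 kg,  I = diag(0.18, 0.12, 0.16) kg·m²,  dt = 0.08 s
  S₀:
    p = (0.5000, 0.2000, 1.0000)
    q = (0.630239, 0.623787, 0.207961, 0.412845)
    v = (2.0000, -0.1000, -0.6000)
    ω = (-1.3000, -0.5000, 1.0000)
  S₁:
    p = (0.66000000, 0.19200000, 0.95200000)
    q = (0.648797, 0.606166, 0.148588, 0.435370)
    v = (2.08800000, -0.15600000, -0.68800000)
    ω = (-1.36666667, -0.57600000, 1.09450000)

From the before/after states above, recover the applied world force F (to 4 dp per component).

v₁ − v₀ = (0.08800000, -0.05600000, -0.08800000)
applied force F = (2.2000, -1.4000, -2.2000)

F = (2.2000, -1.4000, -2.2000)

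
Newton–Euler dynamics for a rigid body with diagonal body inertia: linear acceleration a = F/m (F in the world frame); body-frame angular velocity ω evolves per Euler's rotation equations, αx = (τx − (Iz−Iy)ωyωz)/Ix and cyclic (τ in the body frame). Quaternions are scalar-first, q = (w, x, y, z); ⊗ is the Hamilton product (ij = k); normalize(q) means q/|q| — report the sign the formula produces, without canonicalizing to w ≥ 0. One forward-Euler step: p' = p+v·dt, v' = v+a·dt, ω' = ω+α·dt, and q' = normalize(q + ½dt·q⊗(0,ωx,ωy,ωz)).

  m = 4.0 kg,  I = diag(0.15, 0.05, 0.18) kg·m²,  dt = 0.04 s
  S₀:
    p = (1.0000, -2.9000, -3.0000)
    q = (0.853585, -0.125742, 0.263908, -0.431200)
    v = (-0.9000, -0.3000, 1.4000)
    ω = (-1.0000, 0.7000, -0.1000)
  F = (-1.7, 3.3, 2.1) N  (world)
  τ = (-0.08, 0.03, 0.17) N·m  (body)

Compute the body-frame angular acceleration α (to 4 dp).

precession coupling ω×(Iω) = (-0.0091, -0.0030, 0.0700)
α = I⁻¹(τ − ω×Iω) = (-0.4727, 0.6600, 0.5556)

α = (-0.4727, 0.6600, 0.5556)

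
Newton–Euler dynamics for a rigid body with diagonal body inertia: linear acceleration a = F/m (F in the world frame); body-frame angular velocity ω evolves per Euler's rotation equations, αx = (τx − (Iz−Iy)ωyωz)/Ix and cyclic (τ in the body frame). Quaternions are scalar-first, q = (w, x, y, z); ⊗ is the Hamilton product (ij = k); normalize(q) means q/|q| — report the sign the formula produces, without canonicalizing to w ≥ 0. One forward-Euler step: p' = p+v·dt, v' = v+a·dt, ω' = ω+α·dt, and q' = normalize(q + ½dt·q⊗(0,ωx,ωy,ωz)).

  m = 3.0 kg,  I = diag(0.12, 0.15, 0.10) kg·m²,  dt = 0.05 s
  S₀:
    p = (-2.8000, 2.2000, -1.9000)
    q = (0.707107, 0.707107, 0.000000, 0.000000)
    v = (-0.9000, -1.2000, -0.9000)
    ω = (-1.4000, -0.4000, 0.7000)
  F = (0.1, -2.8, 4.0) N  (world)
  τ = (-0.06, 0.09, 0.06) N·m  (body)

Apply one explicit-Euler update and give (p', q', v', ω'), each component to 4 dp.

p' = (-2.8450, 2.1400, -1.9450)
q' = (0.7313, 0.6818, -0.0194, 0.0053)
v' = (-0.8983, -1.2467, -0.8333)
ω' = (-1.4308, -0.3635, 0.7216)

a = (0.0333, -0.9333, 1.3333)
new position p' = (-2.8450, 2.1400, -1.9450)
v + (F/m)dt = (-0.8983, -1.2467, -0.8333)
α = I⁻¹(τ − ω×Iω) = (-0.6167, 0.7307, 0.4320)
ω + α·dt = (-1.4308, -0.3635, 0.7216)
q⊗(0,ω) = (0.9899498, -0.9899498, -0.7778177, 0.2121321)
updated quaternion q' = (0.7313, 0.6818, -0.0194, 0.0053)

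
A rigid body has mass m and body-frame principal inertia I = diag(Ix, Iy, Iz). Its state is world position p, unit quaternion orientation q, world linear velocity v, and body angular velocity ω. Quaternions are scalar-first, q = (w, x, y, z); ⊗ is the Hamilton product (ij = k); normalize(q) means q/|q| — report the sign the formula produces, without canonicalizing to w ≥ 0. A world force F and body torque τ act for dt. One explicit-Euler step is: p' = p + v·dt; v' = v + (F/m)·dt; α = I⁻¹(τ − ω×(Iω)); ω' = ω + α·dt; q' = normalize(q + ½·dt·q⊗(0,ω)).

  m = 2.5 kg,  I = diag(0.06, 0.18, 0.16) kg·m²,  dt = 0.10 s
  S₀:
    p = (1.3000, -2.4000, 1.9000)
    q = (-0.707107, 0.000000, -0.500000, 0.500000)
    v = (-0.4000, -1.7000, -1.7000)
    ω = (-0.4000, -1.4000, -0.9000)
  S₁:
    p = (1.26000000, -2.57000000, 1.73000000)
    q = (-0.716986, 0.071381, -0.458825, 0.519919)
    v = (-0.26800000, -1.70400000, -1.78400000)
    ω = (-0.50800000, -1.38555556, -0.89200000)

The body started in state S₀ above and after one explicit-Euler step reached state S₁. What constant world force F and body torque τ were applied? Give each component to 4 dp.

v₁ − v₀ = (0.13200000, -0.00400000, -0.08400000)
applied force F = (3.3000, -0.1000, -2.1000)
ω₁ − ω₀ = (-0.10800000, 0.01444444, 0.00800000)
I·α + gyro = (-0.0900, -0.0100, 0.0800)

F = (3.3000, -0.1000, -2.1000)
τ = (-0.0900, -0.0100, 0.0800)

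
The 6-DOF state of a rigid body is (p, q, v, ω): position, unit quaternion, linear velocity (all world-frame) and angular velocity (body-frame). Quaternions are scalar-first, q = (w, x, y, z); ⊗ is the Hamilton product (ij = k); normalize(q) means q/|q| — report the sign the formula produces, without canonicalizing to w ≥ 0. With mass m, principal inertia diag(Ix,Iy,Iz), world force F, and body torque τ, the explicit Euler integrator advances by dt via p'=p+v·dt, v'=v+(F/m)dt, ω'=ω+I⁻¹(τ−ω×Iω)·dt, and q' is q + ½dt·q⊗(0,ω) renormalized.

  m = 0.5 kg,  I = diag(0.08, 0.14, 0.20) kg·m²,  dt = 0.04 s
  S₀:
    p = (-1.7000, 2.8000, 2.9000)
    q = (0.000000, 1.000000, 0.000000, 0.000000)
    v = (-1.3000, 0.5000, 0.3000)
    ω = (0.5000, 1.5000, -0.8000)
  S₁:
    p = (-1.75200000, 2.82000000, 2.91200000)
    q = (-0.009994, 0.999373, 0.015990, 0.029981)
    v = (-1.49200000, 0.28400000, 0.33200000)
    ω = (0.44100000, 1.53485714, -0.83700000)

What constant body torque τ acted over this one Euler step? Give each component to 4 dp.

τ = (-0.1900, 0.1700, -0.1400)

ω₁ − ω₀ = (-0.05900000, 0.03485714, -0.03700000)
applied torque τ = (-0.1900, 0.1700, -0.1400)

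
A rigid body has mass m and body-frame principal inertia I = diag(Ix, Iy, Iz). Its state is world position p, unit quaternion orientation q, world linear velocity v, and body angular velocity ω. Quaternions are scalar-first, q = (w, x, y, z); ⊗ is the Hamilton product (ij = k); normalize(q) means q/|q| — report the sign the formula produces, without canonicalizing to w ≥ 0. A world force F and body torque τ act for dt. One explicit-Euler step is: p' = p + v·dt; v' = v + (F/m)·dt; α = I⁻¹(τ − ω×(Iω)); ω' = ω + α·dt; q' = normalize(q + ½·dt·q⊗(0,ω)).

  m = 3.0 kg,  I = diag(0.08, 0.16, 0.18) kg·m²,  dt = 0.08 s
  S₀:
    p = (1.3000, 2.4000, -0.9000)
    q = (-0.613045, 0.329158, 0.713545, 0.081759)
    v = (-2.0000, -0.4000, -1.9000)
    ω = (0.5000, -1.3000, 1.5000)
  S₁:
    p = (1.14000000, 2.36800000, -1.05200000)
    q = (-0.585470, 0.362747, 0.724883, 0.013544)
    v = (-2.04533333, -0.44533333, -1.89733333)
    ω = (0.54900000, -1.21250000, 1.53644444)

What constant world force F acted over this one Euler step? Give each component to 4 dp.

F = (-1.7000, -1.7000, 0.1000)

velocity change Δv = (-0.04533333, -0.04533333, 0.00266667)
F = m·Δv/dt = (-1.7000, -1.7000, 0.1000)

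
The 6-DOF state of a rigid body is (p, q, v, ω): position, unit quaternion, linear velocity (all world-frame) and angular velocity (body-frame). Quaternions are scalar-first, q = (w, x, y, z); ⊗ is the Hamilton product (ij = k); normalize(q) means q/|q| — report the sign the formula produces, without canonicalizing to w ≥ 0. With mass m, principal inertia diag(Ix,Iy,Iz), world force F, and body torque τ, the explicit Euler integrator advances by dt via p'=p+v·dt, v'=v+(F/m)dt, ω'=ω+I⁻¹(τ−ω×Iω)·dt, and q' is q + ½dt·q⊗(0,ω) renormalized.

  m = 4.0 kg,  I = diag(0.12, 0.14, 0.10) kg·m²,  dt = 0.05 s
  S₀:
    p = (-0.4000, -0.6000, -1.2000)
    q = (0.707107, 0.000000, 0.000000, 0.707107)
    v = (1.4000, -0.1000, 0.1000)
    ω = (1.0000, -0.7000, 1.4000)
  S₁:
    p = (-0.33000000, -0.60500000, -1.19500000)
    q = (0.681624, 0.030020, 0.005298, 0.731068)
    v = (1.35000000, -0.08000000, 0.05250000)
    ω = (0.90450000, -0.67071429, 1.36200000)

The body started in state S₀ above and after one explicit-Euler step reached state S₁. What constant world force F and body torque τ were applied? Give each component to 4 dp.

F = (-4.0000, 1.6000, -3.8000)
τ = (-0.1900, 0.1100, -0.0900)

Δω = ω₁−ω₀ = (-0.09550000, 0.02928571, -0.03800000)
ω₀×(Iω₀) = (0.0392, 0.0280, -0.0140)
I·α + gyro = (-0.1900, 0.1100, -0.0900)
v₁ − v₀ = (-0.05000000, 0.02000000, -0.04750000)
F = m·Δv/dt = (-4.0000, 1.6000, -3.8000)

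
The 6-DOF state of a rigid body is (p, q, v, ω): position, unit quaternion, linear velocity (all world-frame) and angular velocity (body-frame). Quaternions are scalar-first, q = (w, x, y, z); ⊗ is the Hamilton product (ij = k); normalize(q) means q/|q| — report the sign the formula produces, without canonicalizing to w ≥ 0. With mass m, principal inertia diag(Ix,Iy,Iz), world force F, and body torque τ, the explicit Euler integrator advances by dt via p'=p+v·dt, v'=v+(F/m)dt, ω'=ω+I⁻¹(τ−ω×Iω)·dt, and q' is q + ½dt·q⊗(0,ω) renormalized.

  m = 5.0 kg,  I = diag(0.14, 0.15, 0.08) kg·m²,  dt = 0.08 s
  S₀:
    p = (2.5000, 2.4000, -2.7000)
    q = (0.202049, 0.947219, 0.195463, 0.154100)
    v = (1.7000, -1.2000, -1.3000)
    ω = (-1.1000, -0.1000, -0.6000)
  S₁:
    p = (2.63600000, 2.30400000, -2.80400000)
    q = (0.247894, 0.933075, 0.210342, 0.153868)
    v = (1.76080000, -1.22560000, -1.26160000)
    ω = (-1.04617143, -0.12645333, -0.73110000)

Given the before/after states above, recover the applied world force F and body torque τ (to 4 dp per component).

F = (3.8000, -1.6000, 2.4000)
τ = (0.0900, -0.0100, -0.1300)

Δv = v₁−v₀ = (0.06080000, -0.02560000, 0.03840000)
F = m·Δv/dt = (3.8000, -1.6000, 2.4000)
ω₁ − ω₀ = (0.05382857, -0.02645333, -0.13110000)
ω₀×(Iω₀) = (-0.0042, 0.0396, 0.0011)
applied torque τ = (0.0900, -0.0100, -0.1300)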